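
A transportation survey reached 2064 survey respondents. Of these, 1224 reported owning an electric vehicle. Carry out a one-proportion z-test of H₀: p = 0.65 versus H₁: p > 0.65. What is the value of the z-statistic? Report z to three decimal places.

z = -5.427

p̂ = 1224/2064 = 0.59302.
SE₀ = √(0.65·0.35/2064) = 0.010499.
z = (0.59302 − 0.65)/0.010499 = -0.05698/0.010499 = -5.427.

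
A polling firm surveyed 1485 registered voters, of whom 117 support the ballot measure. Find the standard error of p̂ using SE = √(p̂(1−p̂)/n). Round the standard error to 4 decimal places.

SE = 0.0070

With x = 117 successes in n = 1485, p̂ = 0.07879.
p̂(1−p̂) = 0.07879·0.92121 = 0.072582.
SE = √(0.072582/1485) = √0.000048877 = 0.0070.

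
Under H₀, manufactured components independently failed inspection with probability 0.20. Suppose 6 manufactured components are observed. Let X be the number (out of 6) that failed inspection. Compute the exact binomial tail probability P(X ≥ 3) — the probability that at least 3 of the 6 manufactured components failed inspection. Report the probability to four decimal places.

X ~ Binomial(n=6, p=0.20).
P(X ≥ 3) = C(6,3)·0.20^3·0.80^3 + C(6,4)·0.20^4·0.80^2 + C(6,5)·0.20^5·0.80^1 + C(6,6)·0.20^6·0.80^0.
= 0.081920 + 0.015360 + 0.001536 + 0.000064 = 0.0989.

P = 0.0989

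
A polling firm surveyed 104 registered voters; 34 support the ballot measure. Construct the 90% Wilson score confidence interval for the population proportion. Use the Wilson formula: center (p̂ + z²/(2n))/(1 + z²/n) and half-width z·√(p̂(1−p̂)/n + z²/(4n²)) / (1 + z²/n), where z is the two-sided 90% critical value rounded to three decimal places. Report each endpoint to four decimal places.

Here p̂ = 34/104 = 0.32692 and z = 1.645 (z² = 2.706025).
1 + z²/n = 1.026019.
Center = (0.32692 + 0.013010)/1.026019 = 0.33131.
Radicand: p̂(1−p̂)/n + z²/(4n²) = 0.002115811 + 0.000062547 = 0.002178358.
Half-width = z·√(radicand)/denom = 1.645·0.046673/1.026019 = 0.07483.
Interval: 0.33131 ± 0.07483 → (0.2565, 0.4061).

(0.2565, 0.4061)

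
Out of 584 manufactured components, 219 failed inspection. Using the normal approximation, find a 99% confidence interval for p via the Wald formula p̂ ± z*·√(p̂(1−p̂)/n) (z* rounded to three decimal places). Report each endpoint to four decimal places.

(0.3234, 0.4266)

The sample proportion is 219/584 = 0.37500.
SE = √(p̂(1−p̂)/n) = √(0.234375/584) = 0.020033.
z* = 2.576 at the 99% level.
Margin of error: 2.576 × 0.020033 = 0.05161.
So the interval runs from 0.3234 to 0.4266.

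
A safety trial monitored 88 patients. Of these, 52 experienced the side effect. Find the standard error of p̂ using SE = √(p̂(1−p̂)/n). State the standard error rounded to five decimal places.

With x = 52 successes in n = 88, p̂ = 0.59091.
p̂(1−p̂) = 0.241735.
Dividing by n and taking the root: √0.002746989 = 0.05241.

SE = 0.05241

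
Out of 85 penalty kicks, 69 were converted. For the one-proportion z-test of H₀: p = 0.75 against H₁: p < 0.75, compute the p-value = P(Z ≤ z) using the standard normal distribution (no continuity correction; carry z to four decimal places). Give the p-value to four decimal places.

p-value = 0.9058

The sample proportion is 69/85 = 0.81176.
Null standard error: √(0.75·0.25/85) = √0.002205882 = 0.046967.
z = (p̂ − p₀)/SE = (69/85 − 0.75)/0.046967 ≈ 1.3151.
From the standard normal, P(Z ≤ z) = 0.9058.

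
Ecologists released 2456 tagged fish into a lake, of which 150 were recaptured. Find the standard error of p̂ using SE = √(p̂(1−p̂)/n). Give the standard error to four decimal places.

SE = 0.0048

Sample proportion p̂ = 150/2456 = 0.06107.
p̂(1−p̂) = 0.057340.
SE = √(0.057340/2456) = √0.000023347 = 0.0048.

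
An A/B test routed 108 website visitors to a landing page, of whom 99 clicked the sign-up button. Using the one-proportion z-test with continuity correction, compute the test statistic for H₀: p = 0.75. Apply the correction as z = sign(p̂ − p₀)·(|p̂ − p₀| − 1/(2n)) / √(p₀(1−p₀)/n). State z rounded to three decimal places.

z = 3.889

The sample proportion is 99/108 = 0.91667. p̂ − p₀ = 0.166667.
Continuity correction 1/(2n) = 1/216 = 0.004630.
Corrected numerator: |0.166667| − 0.004630 = 0.162037.
Null standard error: √(0.75·0.25/108) = √0.001736111 = 0.041667.
z = (+)0.162037/0.041667 = 3.889.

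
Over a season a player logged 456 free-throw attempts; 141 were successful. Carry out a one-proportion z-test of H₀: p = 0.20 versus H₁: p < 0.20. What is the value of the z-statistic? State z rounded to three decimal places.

With x = 141 successes in n = 456, p̂ = 0.30921.
Null standard error: √(0.20·0.80/456) = √0.000350877 = 0.018732.
Test statistic: z = 0.10921/0.018732 = 5.830.

z = 5.830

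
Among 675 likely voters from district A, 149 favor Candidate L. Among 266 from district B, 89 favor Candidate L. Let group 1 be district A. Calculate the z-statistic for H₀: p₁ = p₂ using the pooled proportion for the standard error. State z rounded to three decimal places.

p̂₁ = 149/675 = 0.22074, p̂₂ = 89/266 = 0.33459.
Pooled p̂ = (149+89)/(675+266) = 238/941 = 0.25292.
SE = √[p̂(1−p̂)(1/n₁+1/n₂)] = √[0.25292·0.74708·(1/675+1/266)] ≈ 0.031469.
z = -0.11385/0.031469 = -3.618.

z = -3.618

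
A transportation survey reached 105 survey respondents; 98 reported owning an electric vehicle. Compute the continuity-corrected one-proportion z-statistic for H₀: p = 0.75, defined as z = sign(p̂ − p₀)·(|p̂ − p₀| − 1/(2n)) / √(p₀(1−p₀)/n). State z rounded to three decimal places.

z = 4.226

With x = 98 successes in n = 105, p̂ = 0.93333. p̂ − p₀ = 0.183333.
1/(2n) = 0.004762.
Corrected numerator: |0.183333| − 0.004762 = 0.178571.
SE₀ = √(0.75·0.25/105) = 0.042258.
z = +0.178571/0.042258 = 4.226.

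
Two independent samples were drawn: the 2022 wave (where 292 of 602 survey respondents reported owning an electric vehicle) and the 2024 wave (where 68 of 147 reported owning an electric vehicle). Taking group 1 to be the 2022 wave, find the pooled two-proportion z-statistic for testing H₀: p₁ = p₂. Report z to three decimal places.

z = 0.489

Sample proportions: p̂₁ = 292/602 = 0.48505 and p̂₂ = 68/147 = 0.46259.
Pooling: p̂ = 360/749 = 0.48064.
Pooled SE = √[0.2496252·0.00846385] ≈ 0.045965.
z = 0.02246/0.045965 = 0.489.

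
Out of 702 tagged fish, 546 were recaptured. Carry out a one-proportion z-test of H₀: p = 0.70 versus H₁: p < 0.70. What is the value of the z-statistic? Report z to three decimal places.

p̂ = 546/702 = 0.77778.
Null standard error: √(0.70·0.30/702) = √0.000299145 = 0.017296.
Test statistic: z = 0.07778/0.017296 = 4.497.

z = 4.497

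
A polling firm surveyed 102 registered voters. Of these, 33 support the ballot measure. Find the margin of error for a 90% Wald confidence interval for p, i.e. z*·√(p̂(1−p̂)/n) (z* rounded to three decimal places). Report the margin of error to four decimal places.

ME = 0.0762

With x = 33 successes in n = 102, p̂ = 0.32353.
SE = √(p̂(1−p̂)/n) = √(0.218858/102) = 0.046321.
For 90% confidence, z* = 1.645.
So ME = 0.0762.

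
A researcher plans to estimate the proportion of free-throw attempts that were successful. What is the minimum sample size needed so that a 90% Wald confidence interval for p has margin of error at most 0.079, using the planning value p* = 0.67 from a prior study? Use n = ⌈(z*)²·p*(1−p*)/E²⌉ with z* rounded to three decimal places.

n = 96

The 90% critical value is z* = 1.645.
p*(1−p*) = 0.2211.
Required n before rounding: 2.706025 × 0.2211 / 0.079² = 95.866.
⌈95.866⌉ = 96.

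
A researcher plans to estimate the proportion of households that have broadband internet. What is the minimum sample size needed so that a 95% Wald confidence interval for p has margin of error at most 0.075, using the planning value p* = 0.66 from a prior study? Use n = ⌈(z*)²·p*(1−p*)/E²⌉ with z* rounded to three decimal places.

For 95% confidence, z* = 1.960.
p*(1−p*) = 0.66·0.34 = 0.2244.
(z*)²·p*(1−p*)/E² = 3.841600·0.2244/0.005625 = 153.254.
⌈153.254⌉ = 154.

n = 154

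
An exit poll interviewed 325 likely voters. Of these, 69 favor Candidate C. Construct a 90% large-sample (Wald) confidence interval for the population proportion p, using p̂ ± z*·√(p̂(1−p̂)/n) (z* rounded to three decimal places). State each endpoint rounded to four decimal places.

(0.1750, 0.2496)

Sample proportion p̂ = 69/325 = 0.21231.
Standard error of p̂: √(0.167233/325) = √0.000514563 = 0.022684.
z* = 1.645 at the 90% level.
Margin of error: 1.645 × 0.022684 = 0.03732.
Interval: 0.21231 ± 0.03732 → (0.1750, 0.2496).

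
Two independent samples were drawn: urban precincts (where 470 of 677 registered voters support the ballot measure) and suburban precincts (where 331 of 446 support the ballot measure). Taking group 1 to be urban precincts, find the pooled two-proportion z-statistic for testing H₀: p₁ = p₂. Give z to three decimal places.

z = -1.737

Sample proportions: p̂₁ = 470/677 = 0.69424 and p̂₂ = 331/446 = 0.74215.
Pooling: p̂ = 801/1123 = 0.71327.
SE = √[p̂(1−p̂)(1/n₁+1/n₂)] = √[0.71327·0.28673·(1/677+1/446)] ≈ 0.027580.
z = -0.04791/0.027580 = -1.737.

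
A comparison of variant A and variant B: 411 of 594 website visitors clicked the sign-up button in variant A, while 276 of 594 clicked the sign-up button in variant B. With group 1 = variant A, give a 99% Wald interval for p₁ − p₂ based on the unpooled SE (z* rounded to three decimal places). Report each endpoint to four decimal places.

p̂₁ = 0.69192, p̂₂ = 0.46465, so the observed difference is 0.22727.
SE = √(0.000358867 + 0.000418771) = √0.000777638 = 0.027886.
For 99% confidence, z* = 2.576. Margin of error = 0.07183.
Interval: 0.22727 ± 0.07183 → (0.1554, 0.2991).

(0.1554, 0.2991)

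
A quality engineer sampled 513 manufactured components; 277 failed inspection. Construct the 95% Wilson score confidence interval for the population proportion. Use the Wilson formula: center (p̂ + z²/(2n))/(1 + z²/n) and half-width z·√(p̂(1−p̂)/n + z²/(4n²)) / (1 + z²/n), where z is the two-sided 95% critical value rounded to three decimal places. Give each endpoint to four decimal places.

p̂ = 277/513 = 0.53996; z = 1.960, so z² = 3.841600.
Denominator 1 + z²/n = 1 + 3.841600/513 = 1.007488.
Adjusted center: (0.53996 + z²/(2n))/1.007488 = 0.53966.
Radicand: p̂(1−p̂)/n + z²/(4n²) = 0.000484217 + 0.000003649 = 0.000487866.
Half-width = z·√(radicand)/denom = 1.960·0.022088/1.007488 = 0.04297.
Interval: 0.53966 ± 0.04297 → (0.4967, 0.5826).

(0.4967, 0.5826)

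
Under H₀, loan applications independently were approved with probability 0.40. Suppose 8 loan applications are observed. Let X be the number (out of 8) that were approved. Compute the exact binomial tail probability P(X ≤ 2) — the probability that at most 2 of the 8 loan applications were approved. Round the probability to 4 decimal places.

P = 0.3154

X ~ Binomial(n=8, p=0.40).
P(X ≤ 2) = C(8,0)·0.40^0·0.60^8 + C(8,1)·0.40^1·0.60^7 + C(8,2)·0.40^2·0.60^6.
= 0.016796 + 0.089580 + 0.209019 = 0.3154.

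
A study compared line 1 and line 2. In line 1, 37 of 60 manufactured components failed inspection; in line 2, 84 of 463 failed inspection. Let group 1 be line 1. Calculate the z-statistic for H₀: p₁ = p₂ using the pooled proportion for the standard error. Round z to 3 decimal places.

z = 7.522

Sample proportions: p̂₁ = 37/60 = 0.61667 and p̂₂ = 84/463 = 0.18143.
Pooled p̂ = (37+84)/(60+463) = 121/523 = 0.23136.
SE = √[p̂(1−p̂)(1/n₁+1/n₂)] = √[0.23136·0.76864·(1/60+1/463)] ≈ 0.057861.
z = 0.43524/0.057861 = 7.522.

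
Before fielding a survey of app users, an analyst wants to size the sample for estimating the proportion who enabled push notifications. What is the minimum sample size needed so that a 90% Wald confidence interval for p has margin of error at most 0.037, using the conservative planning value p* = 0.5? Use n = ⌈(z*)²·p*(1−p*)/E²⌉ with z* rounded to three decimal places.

The 90% critical value is z* = 1.645.
p*(1−p*) = 0.50·0.50 = 0.2500.
(z*)²·p*(1−p*)/E² = 2.706025·0.2500/0.001369 = 494.161.
⌈494.161⌉ = 495.

n = 495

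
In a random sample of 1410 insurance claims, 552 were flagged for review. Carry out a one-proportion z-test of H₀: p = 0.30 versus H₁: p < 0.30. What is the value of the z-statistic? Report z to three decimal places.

The sample proportion is 552/1410 = 0.39149.
SE₀ = √(0.30·0.70/1410) = 0.012204.
Test statistic: z = 0.09149/0.012204 = 7.497.

z = 7.497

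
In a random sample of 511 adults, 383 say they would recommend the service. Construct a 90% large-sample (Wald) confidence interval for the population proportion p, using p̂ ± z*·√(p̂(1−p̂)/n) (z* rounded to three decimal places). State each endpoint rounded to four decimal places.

(0.7180, 0.7810)

With x = 383 successes in n = 511, p̂ = 0.74951.
SE = √(p̂(1−p̂)/n) = √(0.187744/511) = 0.019168.
The 90% critical value is z* = 1.645.
Margin = 1.645·0.019168 = 0.03153.
Interval: 0.74951 ± 0.03153 → (0.7180, 0.7810).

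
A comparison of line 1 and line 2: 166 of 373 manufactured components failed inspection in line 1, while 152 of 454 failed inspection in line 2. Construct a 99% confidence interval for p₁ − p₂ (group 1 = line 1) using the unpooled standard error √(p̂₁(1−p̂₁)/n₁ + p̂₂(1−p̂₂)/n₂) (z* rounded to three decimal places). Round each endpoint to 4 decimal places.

(0.0228, 0.1977)

p̂₁ = 0.44504, p̂₂ = 0.33480, so the observed difference is 0.11024.
Unpooled SE = √(p̂₁(1−p̂₁)/n₁ + p̂₂(1−p̂₂)/n₂) = √(0.000662143 + 0.000490550) = 0.033951.
The 99% critical value is z* = 2.576. Margin = 2.576·0.033951 = 0.08746.
Interval: 0.11024 ± 0.08746 → (0.0228, 0.1977).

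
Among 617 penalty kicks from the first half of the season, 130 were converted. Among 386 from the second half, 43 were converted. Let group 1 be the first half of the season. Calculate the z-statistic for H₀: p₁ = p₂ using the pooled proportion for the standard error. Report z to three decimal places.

p̂₁ = 130/617 = 0.21070, p̂₂ = 43/386 = 0.11140.
Pooling: p̂ = 173/1003 = 0.17248.
SE = √[p̂(1−p̂)(1/n₁+1/n₂)] = √[0.17248·0.82752·(1/617+1/386)] ≈ 0.024517.
z = (p̂₁ − p̂₂)/SE = (0.21070 − 0.11140)/0.024517 = 0.09930/0.024517 = 4.050.

z = 4.050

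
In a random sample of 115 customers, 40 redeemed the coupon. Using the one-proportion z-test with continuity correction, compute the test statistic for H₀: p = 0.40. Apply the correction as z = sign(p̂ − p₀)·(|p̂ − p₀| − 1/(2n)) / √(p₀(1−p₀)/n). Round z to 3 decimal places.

z = -1.047

Sample proportion p̂ = 40/115 = 0.34783. p̂ − p₀ = -0.052174.
Continuity correction 1/(2n) = 1/230 = 0.004348.
Corrected numerator: |-0.052174| − 0.004348 = 0.047826.
SE₀ = √(0.40·0.60/115) = 0.045683.
z = −0.047826/0.045683 = -1.047.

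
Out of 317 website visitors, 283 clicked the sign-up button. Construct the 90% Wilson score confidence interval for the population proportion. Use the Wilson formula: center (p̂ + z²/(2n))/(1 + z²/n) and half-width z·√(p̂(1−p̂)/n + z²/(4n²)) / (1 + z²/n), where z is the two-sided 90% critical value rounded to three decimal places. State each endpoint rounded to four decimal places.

p̂ = 283/317 = 0.89274; z = 1.645, so z² = 2.706025.
Denominator 1 + z²/n = 1 + 2.706025/317 = 1.008536.
Center = (0.89274 + 0.004268)/1.008536 = 0.88942.
Radicand: p̂(1−p̂)/n + z²/(4n²) = 0.000302056 + 0.000006732 = 0.000308788.
Half-width = 1.645·√0.000308788/1.008536 = 0.02866.
Interval: 0.88942 ± 0.02866 → (0.8608, 0.9181).

(0.8608, 0.9181)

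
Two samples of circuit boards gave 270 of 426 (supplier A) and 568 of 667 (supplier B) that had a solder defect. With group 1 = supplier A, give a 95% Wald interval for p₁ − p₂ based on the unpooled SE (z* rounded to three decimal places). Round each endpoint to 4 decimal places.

(-0.2709, -0.1647)

p̂₁ = 0.63380, p̂₂ = 0.85157, so the observed difference is -0.21777.
SE = √(0.000544828 + 0.000189499) = √0.000734327 = 0.027098.
The 95% critical value is z* = 1.960. Margin of error = 0.05311.
Interval: -0.21777 ± 0.05311 → (-0.2709, -0.1647).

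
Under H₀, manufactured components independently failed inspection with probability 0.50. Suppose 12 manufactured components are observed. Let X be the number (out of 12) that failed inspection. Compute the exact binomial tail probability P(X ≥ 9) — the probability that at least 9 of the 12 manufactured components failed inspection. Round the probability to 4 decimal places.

P = 0.0730

X is binomial with n = 12 and p = 0.50.
P(X ≥ 9) = C(12,9)·0.50^9·0.50^3 + C(12,10)·0.50^10·0.50^2 + C(12,11)·0.50^11·0.50^1 + C(12,12)·0.50^12·0.50^0.
= 0.053711 + 0.016113 + 0.002930 + 0.000244 = 0.0730.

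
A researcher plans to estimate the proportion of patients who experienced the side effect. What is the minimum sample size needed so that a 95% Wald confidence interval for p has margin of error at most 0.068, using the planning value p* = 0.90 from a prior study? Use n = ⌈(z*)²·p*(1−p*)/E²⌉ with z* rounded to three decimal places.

n = 75

The 95% critical value is z* = 1.960.
p*(1−p*) = 0.90·0.10 = 0.0900.
(z*)²·p*(1−p*)/E² = 3.841600·0.0900/0.004624 = 74.772.
⌈74.772⌉ = 75.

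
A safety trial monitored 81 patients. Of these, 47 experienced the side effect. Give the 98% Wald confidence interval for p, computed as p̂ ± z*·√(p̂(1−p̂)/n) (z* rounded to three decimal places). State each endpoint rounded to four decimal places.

(0.4527, 0.7078)

p̂ = 47/81 = 0.58025.
SE = √(p̂(1−p̂)/n) = √(0.243560/81) = 0.054835.
For 98% confidence, z* = 2.326.
Margin = 2.326·0.054835 = 0.12755.
So the interval runs from 0.4527 to 0.7078.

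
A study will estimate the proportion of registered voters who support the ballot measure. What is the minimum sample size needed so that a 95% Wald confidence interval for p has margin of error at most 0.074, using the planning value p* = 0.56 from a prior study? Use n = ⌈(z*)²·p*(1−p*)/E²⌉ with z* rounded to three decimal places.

n = 173

The 95% critical value is z* = 1.960.
p*(1−p*) = 0.2464.
Required n before rounding: 3.841600 × 0.2464 / 0.074² = 172.858.
⌈172.858⌉ = 173.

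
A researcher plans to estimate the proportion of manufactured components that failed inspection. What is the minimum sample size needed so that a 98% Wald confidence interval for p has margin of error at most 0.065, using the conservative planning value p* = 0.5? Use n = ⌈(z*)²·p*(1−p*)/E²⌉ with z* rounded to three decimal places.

n = 321

The 98% critical value is z* = 2.326.
p*(1−p*) = 0.50·0.50 = 0.2500.
(z*)²·p*(1−p*)/E² = 5.410276·0.2500/0.004225 = 320.135.
⌈320.135⌉ = 321.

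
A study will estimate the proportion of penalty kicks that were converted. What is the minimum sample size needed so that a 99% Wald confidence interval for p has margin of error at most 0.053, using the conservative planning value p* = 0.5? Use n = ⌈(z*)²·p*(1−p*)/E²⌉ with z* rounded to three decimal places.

n = 591

The 99% critical value is z* = 2.576.
p*(1−p*) = 0.2500.
Required n before rounding: 6.635776 × 0.2500 / 0.053² = 590.582.
Rounding up, n = 591.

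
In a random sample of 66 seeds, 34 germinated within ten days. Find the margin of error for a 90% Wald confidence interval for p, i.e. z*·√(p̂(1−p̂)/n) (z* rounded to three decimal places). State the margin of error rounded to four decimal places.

The sample proportion is 34/66 = 0.51515.
SE(p̂) = √(0.51515·0.48485/66) = 0.061517.
z* = 1.645 at the 90% level.
Margin of error = z*·SE = 1.645 × 0.061517 = 0.1012.

ME = 0.1012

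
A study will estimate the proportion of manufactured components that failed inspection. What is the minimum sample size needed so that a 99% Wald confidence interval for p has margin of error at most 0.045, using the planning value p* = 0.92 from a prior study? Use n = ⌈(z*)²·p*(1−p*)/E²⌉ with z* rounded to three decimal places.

For 99% confidence, z* = 2.576.
p*(1−p*) = 0.0736.
(z*)²·p*(1−p*)/E² = 6.635776·0.0736/0.002025 = 241.182.
Rounding up, n = 242.

n = 242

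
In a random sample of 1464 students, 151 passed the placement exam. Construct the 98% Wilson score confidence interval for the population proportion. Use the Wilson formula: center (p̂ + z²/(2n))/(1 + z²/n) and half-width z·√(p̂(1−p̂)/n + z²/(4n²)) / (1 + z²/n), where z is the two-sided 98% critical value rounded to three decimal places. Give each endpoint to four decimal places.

p̂ = 151/1464 = 0.10314; z = 2.326, so z² = 5.410276.
Denominator 1 + z²/n = 1 + 5.410276/1464 = 1.003696.
Center = (0.10314 + 0.001848)/1.003696 = 0.10460.
Radicand: p̂(1−p̂)/n + z²/(4n²) = 0.000063186 + 0.000000631 = 0.000063817.
Half-width = z·√(radicand)/denom = 2.326·0.007989/1.003696 = 0.01851.
So the interval runs from 0.0861 to 0.1231.

(0.0861, 0.1231)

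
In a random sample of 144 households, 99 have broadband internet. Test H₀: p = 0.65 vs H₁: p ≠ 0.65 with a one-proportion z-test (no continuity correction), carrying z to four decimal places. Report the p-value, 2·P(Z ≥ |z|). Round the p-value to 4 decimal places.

p-value = 0.3454

The sample proportion is 99/144 = 0.68750.
Under H₀, SE = √(p₀(1−p₀)/n) = √(0.65·0.35/144) = √0.001579861 = 0.039747.
Test statistic (full precision, shown to 4 dp): z = (99/144 − 0.65)/SE₀ ≈ 0.9435.
From the standard normal, 2·P(Z ≥ |z|) = 0.3454.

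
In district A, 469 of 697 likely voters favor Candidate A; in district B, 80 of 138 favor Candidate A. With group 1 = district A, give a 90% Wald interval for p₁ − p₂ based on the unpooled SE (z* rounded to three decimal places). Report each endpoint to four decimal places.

(0.0181, 0.1682)

p̂₁ = 0.67288, p̂₂ = 0.57971, so the observed difference is 0.09317.
Unpooled SE = √(p̂₁(1−p̂₁)/n₁ + p̂₂(1−p̂₂)/n₂) = √(0.000315798 + 0.001765553) = 0.045622.
The 90% critical value is z* = 1.645. Margin of error = 0.07505.
Interval: 0.09317 ± 0.07505 → (0.0181, 0.1682).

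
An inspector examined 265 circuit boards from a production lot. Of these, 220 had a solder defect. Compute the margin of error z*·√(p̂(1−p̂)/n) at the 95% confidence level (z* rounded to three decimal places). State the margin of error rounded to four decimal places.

With x = 220 successes in n = 265, p̂ = 0.83019.
Standard error of p̂: √(0.140975/265) = √0.000531983 = 0.023065.
The 95% critical value is z* = 1.960.
So ME = 0.0452.

ME = 0.0452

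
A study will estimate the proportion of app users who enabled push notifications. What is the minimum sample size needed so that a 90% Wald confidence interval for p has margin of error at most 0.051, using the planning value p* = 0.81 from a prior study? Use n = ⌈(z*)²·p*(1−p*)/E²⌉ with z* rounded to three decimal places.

n = 161

For 90% confidence, z* = 1.645.
p*(1−p*) = 0.1539.
(z*)²·p*(1−p*)/E² = 2.706025·0.1539/0.002601 = 160.114.
Rounding up, n = 161.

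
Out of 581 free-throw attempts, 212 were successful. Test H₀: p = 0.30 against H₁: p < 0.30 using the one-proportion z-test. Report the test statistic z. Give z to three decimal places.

The sample proportion is 212/581 = 0.36489.
Under H₀, SE = √(p₀(1−p₀)/n) = √(0.30·0.70/581) = √0.000361446 = 0.019012.
Test statistic: z = 0.06489/0.019012 = 3.413.

z = 3.413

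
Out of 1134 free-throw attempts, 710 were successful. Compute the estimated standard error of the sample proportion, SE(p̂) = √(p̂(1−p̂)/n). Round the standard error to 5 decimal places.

SE = 0.01437

Sample proportion p̂ = 710/1134 = 0.62610.
p̂(1−p̂) = 0.62610·0.37390 = 0.234099.
SE = √(0.234099/1134) = √0.000206437 = 0.01437.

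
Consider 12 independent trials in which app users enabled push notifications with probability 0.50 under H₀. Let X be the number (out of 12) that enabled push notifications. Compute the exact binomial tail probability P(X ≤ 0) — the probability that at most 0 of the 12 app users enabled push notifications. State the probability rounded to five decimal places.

P = 0.00024

X ~ Binomial(n=12, p=0.50).
P(X ≤ 0) = C(12,0)·0.50^0·0.50^12.
= 0.000244 = 0.00024.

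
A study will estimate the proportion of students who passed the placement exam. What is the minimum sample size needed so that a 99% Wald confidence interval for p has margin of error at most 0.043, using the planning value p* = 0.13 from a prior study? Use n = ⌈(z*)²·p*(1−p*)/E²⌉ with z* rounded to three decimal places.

The 99% critical value is z* = 2.576.
p*(1−p*) = 0.1131.
Required n before rounding: 6.635776 × 0.1131 / 0.043² = 405.898.
⌈405.898⌉ = 406.

n = 406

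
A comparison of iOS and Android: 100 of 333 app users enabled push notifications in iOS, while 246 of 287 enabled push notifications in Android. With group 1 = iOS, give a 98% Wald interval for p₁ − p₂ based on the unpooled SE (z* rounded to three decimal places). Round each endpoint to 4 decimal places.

(-0.6325, -0.4812)

p̂₁ = 0.30030, p̂₂ = 0.85714, so the observed difference is -0.55684.
SE = √(0.000630991 + 0.000426651) = √0.001057642 = 0.032521.
For 98% confidence, z* = 2.326. Margin = 2.326·0.032521 = 0.07564.
Interval: -0.55684 ± 0.07564 → (-0.6325, -0.4812).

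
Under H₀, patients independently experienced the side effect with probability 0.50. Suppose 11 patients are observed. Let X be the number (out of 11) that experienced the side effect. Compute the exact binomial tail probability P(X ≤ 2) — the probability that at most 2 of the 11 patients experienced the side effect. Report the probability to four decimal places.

X is binomial with n = 11 and p = 0.50.
P(X ≤ 2) = C(11,0)·0.50^0·0.50^11 + C(11,1)·0.50^1·0.50^10 + C(11,2)·0.50^2·0.50^9.
= 0.000488 + 0.005371 + 0.026855 = 0.0327.

P = 0.0327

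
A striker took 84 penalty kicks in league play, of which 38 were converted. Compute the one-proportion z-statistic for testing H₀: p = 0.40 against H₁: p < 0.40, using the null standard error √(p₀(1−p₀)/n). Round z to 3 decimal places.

z = 0.980

Sample proportion p̂ = 38/84 = 0.45238.
Under H₀, SE = √(p₀(1−p₀)/n) = √(0.40·0.60/84) = √0.002857143 = 0.053452.
Test statistic: z = 0.05238/0.053452 = 0.980.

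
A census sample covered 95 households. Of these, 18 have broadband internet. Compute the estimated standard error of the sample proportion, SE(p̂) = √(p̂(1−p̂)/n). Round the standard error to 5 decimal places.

With x = 18 successes in n = 95, p̂ = 0.18947.
p̂(1−p̂) = 0.153571.
SE = √(0.153571/95) = √0.001616537 = 0.04021.

SE = 0.04021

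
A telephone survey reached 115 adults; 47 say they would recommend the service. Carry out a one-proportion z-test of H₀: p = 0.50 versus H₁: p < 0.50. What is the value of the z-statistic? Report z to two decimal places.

z = -1.96

The sample proportion is 47/115 = 0.40870.
Null standard error: √(0.50·0.50/115) = √0.002173913 = 0.046625.
Test statistic: z = -0.09130/0.046625 = -1.96.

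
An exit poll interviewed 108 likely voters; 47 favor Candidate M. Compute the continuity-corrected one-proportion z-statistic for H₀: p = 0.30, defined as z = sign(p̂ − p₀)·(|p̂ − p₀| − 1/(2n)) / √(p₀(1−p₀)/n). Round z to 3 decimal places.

z = 2.961

With x = 47 successes in n = 108, p̂ = 0.43519. p̂ − p₀ = 0.135185.
1/(2n) = 0.004630.
Corrected numerator: |0.135185| − 0.004630 = 0.130555.
Null standard error: √(0.30·0.70/108) = √0.001944444 = 0.044096.
z = (+)0.130555/0.044096 = 2.961.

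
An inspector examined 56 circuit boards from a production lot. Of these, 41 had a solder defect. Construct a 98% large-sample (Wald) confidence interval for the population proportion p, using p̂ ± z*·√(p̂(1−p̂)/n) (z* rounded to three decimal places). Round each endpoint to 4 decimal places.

(0.5945, 0.8698)

The sample proportion is 41/56 = 0.73214.
Standard error of p̂: √(0.196110/56) = √0.003501959 = 0.059177.
The 98% critical value is z* = 2.326.
Margin = 2.326·0.059177 = 0.13765.
Interval: 0.73214 ± 0.13765 → (0.5945, 0.8698).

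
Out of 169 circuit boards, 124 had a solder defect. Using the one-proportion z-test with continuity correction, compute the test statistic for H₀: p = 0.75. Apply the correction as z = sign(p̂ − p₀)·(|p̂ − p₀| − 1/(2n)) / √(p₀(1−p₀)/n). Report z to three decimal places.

z = -0.400

Sample proportion p̂ = 124/169 = 0.73373. p̂ − p₀ = -0.016272.
1/(2n) = 0.002959.
Corrected numerator: |-0.016272| − 0.002959 = 0.013313.
Null standard error: √(0.75·0.25/169) = √0.001109467 = 0.033309.
z = (−)0.013313/0.033309 = -0.400.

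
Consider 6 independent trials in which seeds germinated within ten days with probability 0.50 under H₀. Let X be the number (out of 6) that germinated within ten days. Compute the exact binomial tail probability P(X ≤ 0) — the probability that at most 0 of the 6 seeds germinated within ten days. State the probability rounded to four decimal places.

X ~ Binomial(n=6, p=0.50).
P(X ≤ 0) = C(6,0)·0.50^0·0.50^6.
= 0.015625 = 0.0156.

P = 0.0156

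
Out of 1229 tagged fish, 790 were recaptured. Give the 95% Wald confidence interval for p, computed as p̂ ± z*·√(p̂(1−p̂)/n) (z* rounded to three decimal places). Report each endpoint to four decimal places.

p̂ = 790/1229 = 0.64280.
Standard error of p̂: √(0.229608/1229) = √0.000186825 = 0.013668.
The 95% critical value is z* = 1.960.
Margin = 1.960·0.013668 = 0.02679.
So the interval runs from 0.6160 to 0.6696.

(0.6160, 0.6696)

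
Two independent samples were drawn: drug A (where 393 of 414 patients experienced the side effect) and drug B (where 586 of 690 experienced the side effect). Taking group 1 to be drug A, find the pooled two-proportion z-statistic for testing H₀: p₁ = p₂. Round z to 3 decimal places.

Sample proportions: p̂₁ = 393/414 = 0.94928 and p̂₂ = 586/690 = 0.84928.
Pooled p̂ = (393+586)/(414+690) = 979/1104 = 0.88678.
Pooled SE = √[0.1004048·0.00386473] ≈ 0.019699.
z = (p̂₁ − p̂₂)/SE = (0.94928 − 0.84928)/0.019699 = 0.10000/0.019699 = 5.076.

z = 5.076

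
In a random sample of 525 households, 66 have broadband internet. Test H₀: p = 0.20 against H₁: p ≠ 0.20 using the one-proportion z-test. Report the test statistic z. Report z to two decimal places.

z = -4.26

The sample proportion is 66/525 = 0.12571.
Null standard error: √(0.20·0.80/525) = √0.000304762 = 0.017457.
z = (0.12571 − 0.20)/0.017457 = -0.07429/0.017457 = -4.26.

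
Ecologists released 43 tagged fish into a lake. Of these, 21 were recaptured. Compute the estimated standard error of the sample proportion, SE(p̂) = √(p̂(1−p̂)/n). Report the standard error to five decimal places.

SE = 0.07623

The sample proportion is 21/43 = 0.48837.
p̂(1−p̂) = 0.48837·0.51163 = 0.249865.
Dividing by n and taking the root: √0.005810814 = 0.07623.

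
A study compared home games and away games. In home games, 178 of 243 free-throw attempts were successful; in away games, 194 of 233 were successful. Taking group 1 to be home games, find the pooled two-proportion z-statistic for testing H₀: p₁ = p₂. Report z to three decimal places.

z = -2.642

Sample proportions: p̂₁ = 178/243 = 0.73251 and p̂₂ = 194/233 = 0.83262.
Pooled p̂ = (178+194)/(243+233) = 372/476 = 0.78151.
Pooled SE = √[0.1707507·0.00840707] ≈ 0.037888.
z = (p̂₁ − p̂₂)/SE = (0.73251 − 0.83262)/0.037888 = -0.10011/0.037888 = -2.642.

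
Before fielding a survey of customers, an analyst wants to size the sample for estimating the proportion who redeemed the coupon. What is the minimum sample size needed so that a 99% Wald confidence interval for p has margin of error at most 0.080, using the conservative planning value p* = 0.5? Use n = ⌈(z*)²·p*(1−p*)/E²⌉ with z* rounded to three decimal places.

n = 260

The 99% critical value is z* = 2.576.
p*(1−p*) = 0.50·0.50 = 0.2500.
Required n before rounding: 6.635776 × 0.2500 / 0.080² = 259.210.
⌈259.210⌉ = 260.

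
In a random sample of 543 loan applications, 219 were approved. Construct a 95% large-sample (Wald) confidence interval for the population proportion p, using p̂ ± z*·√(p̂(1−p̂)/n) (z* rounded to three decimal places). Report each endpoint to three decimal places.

(0.362, 0.445)

Sample proportion p̂ = 219/543 = 0.40331.
Standard error of p̂: √(0.240652/543) = √0.000443190 = 0.021052.
The 95% critical value is z* = 1.960.
Margin of error: 1.960 × 0.021052 = 0.04126.
Interval: 0.40331 ± 0.04126 → (0.362, 0.445).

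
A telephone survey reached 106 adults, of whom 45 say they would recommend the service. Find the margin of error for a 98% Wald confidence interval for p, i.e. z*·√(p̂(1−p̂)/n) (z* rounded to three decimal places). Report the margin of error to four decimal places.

ME = 0.1117

Sample proportion p̂ = 45/106 = 0.42453.
SE = √(p̂(1−p̂)/n) = √(0.244304/106) = 0.048008.
For 98% confidence, z* = 2.326.
Margin of error = z*·SE = 2.326 × 0.048008 = 0.1117.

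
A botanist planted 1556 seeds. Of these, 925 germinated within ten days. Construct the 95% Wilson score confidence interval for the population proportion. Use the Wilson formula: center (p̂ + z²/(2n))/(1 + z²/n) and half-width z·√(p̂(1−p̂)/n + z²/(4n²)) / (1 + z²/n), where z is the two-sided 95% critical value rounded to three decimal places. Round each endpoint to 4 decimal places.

p̂ = 925/1556 = 0.59447; z = 1.960, so z² = 3.841600.
Denominator 1 + z²/n = 1 + 3.841600/1556 = 1.002469.
Center = (0.59447 + 0.001234)/1.002469 = 0.59424.
Radicand: p̂(1−p̂)/n + z²/(4n²) = 0.000154932 + 0.000000397 = 0.000155329.
Half-width = z·√(radicand)/denom = 1.960·0.012463/1.002469 = 0.02437.
CI: 0.59424 ± 0.02437 = (0.5699, 0.6186).

(0.5699, 0.6186)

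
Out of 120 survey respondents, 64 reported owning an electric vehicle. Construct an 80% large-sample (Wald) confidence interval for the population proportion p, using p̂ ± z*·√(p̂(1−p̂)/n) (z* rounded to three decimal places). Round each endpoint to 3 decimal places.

p̂ = 64/120 = 0.53333.
SE(p̂) = √(0.53333·0.46667/120) = 0.045542.
z* = 1.282 at the 80% level.
Margin = 1.282·0.045542 = 0.05838.
Interval: 0.53333 ± 0.05838 → (0.475, 0.592).

(0.475, 0.592)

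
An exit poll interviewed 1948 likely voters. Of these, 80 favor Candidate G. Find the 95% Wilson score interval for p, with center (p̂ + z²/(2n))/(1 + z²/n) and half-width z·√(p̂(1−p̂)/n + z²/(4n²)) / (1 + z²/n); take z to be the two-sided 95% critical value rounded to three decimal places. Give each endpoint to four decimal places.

(0.0331, 0.0508)

Here p̂ = 80/1948 = 0.04107 and z = 1.960 (z² = 3.841600).
Denominator 1 + z²/n = 1 + 3.841600/1948 = 1.001972.
Adjusted center: (0.04107 + z²/(2n))/1.001972 = 0.04197.
Radicand: p̂(1−p̂)/n + z²/(4n²) = 0.000020216 + 0.000000253 = 0.000020469.
Half-width = 1.960·√0.000020469/1.001972 = 0.00885.
CI: 0.04197 ± 0.00885 = (0.0331, 0.0508).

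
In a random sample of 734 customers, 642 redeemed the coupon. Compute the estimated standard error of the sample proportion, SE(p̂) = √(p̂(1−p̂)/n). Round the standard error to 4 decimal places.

The sample proportion is 642/734 = 0.87466.
p̂(1−p̂) = 0.109630.
SE = √(0.109630/734) = 0.0122.

SE = 0.0122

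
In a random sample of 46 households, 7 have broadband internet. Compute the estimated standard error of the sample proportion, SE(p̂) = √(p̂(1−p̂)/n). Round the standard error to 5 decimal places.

SE = 0.05296

Sample proportion p̂ = 7/46 = 0.15217.
p̂(1−p̂) = 0.129014.
SE = √(0.129014/46) = √0.002804652 = 0.05296.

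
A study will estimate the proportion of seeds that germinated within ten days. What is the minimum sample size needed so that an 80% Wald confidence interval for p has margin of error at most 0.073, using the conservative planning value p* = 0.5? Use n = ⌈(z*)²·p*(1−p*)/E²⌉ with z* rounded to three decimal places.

n = 78

z* = 1.282 at the 80% level.
p*(1−p*) = 0.2500.
(z*)²·p*(1−p*)/E² = 1.643524·0.2500/0.005329 = 77.103.
Rounding up, n = 78.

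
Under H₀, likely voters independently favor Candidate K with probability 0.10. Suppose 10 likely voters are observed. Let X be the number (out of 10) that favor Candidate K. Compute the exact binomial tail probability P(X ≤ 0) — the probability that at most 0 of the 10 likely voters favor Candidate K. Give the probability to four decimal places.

X ~ Binomial(n=10, p=0.10).
P(X ≤ 0) = C(10,0)·0.10^0·0.90^10.
= 0.348678 = 0.3487.

P = 0.3487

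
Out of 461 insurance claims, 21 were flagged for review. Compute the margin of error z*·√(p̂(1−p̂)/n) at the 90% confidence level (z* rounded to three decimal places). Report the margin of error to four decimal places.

ME = 0.0160

The sample proportion is 21/461 = 0.04555.
Standard error of p̂: √(0.043478/461) = √0.000094312 = 0.009711.
z* = 1.645 at the 90% level.
So ME = 0.0160.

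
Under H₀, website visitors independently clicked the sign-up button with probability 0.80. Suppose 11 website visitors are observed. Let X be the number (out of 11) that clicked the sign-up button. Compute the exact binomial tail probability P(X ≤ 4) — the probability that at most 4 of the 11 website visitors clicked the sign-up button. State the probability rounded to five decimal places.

P = 0.00197

X is binomial with n = 11 and p = 0.80.
P(X ≤ 4) = Σ_{j=0}^{4} C(11,j)·0.80^j·0.20^{11−j}.
= 0.000000 + 0.000001 + 0.000018 + 0.000216 + 0.001730 = 0.00197.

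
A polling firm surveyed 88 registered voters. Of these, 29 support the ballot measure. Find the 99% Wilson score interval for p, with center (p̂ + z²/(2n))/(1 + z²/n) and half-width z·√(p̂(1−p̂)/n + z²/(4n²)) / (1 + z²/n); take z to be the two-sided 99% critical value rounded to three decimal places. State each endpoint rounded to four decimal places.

(0.2165, 0.4665)

p̂ = 29/88 = 0.32955; z = 2.576, so z² = 6.635776.
1 + z²/n = 1.075407.
Center = (0.32955 + 0.037703)/1.075407 = 0.34150.
Radicand: p̂(1−p̂)/n + z²/(4n²) = 0.002510741 + 0.000214223 = 0.002724964.
Half-width = 2.576·√0.002724964/1.075407 = 0.12504.
So the interval runs from 0.2165 to 0.4665.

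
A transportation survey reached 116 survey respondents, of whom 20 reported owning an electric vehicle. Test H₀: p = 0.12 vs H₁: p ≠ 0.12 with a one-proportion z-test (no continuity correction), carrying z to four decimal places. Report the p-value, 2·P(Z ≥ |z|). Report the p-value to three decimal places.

p-value = 0.082

With x = 20 successes in n = 116, p̂ = 0.17241.
Under H₀, SE = √(p₀(1−p₀)/n) = √(0.12·0.88/116) = √0.000910345 = 0.030172.
Test statistic (full precision, shown to 4 dp): z = (20/116 − 0.12)/SE₀ ≈ 1.7372.
p-value = 2·P(Z ≥ |z|) with z = 1.7372 → 0.082.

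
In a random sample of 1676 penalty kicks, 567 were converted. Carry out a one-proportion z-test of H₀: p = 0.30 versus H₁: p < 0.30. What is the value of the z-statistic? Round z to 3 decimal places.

p̂ = 567/1676 = 0.33831.
Under H₀, SE = √(p₀(1−p₀)/n) = √(0.30·0.70/1676) = √0.000125298 = 0.011194.
z = (0.33831 − 0.30)/0.011194 = 0.03831/0.011194 = 3.422.

z = 3.422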